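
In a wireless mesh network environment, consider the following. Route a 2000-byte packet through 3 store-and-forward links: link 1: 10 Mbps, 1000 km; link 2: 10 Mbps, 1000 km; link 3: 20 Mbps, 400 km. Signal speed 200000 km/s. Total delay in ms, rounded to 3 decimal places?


Packet = 2000 bytes = 16000 bits. Store-and-forward: sum (t_trans + t_prop) per link.
Link 1: t_trans = 16000/(10*10^6) s = 1.6000 ms; t_prop = 1000/200000 s = 5.0000 ms; subtotal = 6.6000 ms
Link 2: t_trans = 16000/(10*10^6) s = 1.6000 ms; t_prop = 1000/200000 s = 5.0000 ms; subtotal = 6.6000 ms
Link 3: t_trans = 16000/(20*10^6) s = 0.8000 ms; t_prop = 400/200000 s = 2.0000 ms; subtotal = 2.8000 ms
End-to-end = 6.6000 + 6.6000 + 2.8000 = 16.0000 ms -> 16.000 ms (3 dp)

16.000


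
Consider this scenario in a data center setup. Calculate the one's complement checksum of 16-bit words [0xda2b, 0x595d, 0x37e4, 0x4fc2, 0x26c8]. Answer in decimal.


Given words: [0xda2b, 0x595d, 0x37e4, 0x4fc2, 0x26c8]
Step 1: Sum all words
Raw sum = 55851 + 22877 + 14308 + 20418 + 9928 = 123382
Step 2: Fold carry: (57846 + 1) = 57847
One's complement = ~57847 & 0xFFFF = 7688

7688


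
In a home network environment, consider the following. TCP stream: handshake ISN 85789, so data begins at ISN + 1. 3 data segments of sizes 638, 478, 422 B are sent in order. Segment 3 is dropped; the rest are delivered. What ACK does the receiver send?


SYN uses sequence number 85789; first data byte = ISN + 1 = 85790.
Segment 1: SEQ = 85790, len = 638 B, covers [85790, 86427]
Segment 2: SEQ = 86428, len = 478 B, covers [86428, 86905]
Segment 3: SEQ = 86906, len = 422 B, covers [86906, 87327] [LOST]
In-order data received: bytes [85790, 86905] (segments 1..2).
Segment 3 missing -> gap begins at byte 86906.
Cumulative ACK = next expected in-order byte = 85790 + 638 + 478 = 86906

86906


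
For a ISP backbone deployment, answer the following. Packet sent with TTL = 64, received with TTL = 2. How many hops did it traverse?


Given: initial TTL = 64, received TTL = 2
Hops = initial TTL - received TTL
Hops = 64 - 2 = 62

62


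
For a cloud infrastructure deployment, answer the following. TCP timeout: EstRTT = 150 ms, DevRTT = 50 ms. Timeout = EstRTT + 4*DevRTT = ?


Given: EstRTT = 150 ms, DevRTT = 50 ms
Timeout = EstRTT + 4 * DevRTT
4 * DevRTT = 4 * 50 = 200
Timeout = 150 + 200 = 350 ms

350


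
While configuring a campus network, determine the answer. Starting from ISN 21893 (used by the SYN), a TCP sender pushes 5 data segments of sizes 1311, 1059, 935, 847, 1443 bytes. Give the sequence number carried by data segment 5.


The SYN occupies sequence number ISN = 21893, so the first data byte is ISN + 1 = 21894.
SEQ of data segment i = (ISN + 1) + sum of payload sizes of segments 1..i-1.
Segment 1: SEQ = 21894, payload = 1311 bytes
Segment 2: SEQ = 23205, payload = 1059 bytes
Segment 3: SEQ = 24264, payload = 935 bytes
Segment 4: SEQ = 25199, payload = 847 bytes
Segment 5: SEQ = 26046, payload = 1443 bytes
SEQ of segment 5 = 21894 + 1311 + 1059 + 935 + 847 = 26046

26046


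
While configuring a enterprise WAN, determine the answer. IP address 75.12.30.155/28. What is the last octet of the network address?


Given: IP = 75.12.30.155, prefix = /28
Subnet mask = 255.255.255.240
Last octet of IP: 155
Last octet of mask: 240
Network last octet = 155 AND 240 = 144

144


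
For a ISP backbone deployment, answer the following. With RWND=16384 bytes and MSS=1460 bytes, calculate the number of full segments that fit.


Given: RWND = 16384 bytes, MSS = 1460 bytes
Full segments = floor(RWND / MSS)
Full segments = floor(16384 / 1460)
Full segments = floor(11.2219) = 11

11


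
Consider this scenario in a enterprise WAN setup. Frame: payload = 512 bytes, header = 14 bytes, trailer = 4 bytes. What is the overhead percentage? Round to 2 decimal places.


Given: payload = 512 B, header = 14 B, trailer = 4 B
Overhead bytes = header + trailer = 14 + 4 = 18
Total frame = payload + overhead = 512 + 18 = 530
Overhead % = 18 / 530 * 100 = 3.3962% -> 3.40% (2 dp)

3.40


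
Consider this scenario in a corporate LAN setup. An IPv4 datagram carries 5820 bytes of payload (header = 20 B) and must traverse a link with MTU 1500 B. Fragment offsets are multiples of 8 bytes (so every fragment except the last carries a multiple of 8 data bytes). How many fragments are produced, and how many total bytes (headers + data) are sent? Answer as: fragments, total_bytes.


Max data per non-final fragment = floor((MTU - header)/8)*8 = floor((1500 - 20)/8)*8 = floor(1480/8)*8 = 1480 B
Final fragment needs no 8-byte alignment: it can carry up to MTU - header = 1480 B
Non-final fragments needed = ceil((payload - 1480) / 1480) = ceil(4340/1480) = ceil(2.9324) = 3
Number of fragments = 3 + 1 = 4
Fragment sizes (data): 3 * 1480 B + 1380 B (last, 1380 <= 1480 OK)
Total bytes sent = payload + n_frags * header = 5820 + 4*20 = 5820 + 80 = 5900 B

4, 5900


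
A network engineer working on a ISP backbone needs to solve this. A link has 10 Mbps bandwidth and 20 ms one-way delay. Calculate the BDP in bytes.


Given: bandwidth = 10 Mbps, delay = 20 ms
BDP in bits = 10 * 10^6 * 20 / 1000
BDP in bits = 200000
BDP in bytes = 200000 / 8 = 25000

25000


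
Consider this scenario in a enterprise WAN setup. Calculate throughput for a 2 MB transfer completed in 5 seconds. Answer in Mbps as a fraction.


Given: file = 2 MB, time = 5 s
File in Mb = 2 * 8 = 16 Mb
Throughput = 16 / 5 Mbps
Throughput = 16/5 Mbps

16/5


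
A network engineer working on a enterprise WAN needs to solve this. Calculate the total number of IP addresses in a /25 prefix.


Given: CIDR prefix /25
Host bits = 32 - 25 = 7
Total addresses = 2^7 = 128

128


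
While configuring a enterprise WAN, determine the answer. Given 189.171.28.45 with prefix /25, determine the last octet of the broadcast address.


Given: IP = 189.171.28.45, prefix = /25
Host bits = 32 - 25 = 7
Network last octet = 45 AND mask = 0
Host part size = 2^7 - 1 = 127
Broadcast last octet = 0 OR 127 = 127

127


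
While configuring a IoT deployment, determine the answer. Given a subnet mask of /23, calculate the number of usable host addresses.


Given: subnet mask /23
Host bits = 32 - 23 = 9
Total addresses = 2^9 = 512
Usable hosts = 512 - 2 (network + broadcast) = 510

510


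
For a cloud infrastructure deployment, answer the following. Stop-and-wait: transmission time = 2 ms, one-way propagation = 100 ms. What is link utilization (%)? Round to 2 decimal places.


Given: Ttrans = 2 ms, Tprop = 100 ms
RTT = 2 * Tprop = 2 * 100 = 200 ms
U = Ttrans / (Ttrans + RTT)
U = 2 / (2 + 200)
U = 2 / 202 = 0.009901
U% = 0.99%

0.99


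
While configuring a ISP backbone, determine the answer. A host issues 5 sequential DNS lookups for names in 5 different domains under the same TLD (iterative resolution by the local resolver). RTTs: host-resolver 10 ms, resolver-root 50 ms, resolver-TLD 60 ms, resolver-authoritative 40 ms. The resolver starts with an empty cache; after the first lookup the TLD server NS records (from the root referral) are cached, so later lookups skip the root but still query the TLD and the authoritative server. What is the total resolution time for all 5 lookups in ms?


Lookup 1 (cold cache): local + root + TLD + auth = 10 + 50 + 60 + 40 = 160 ms
Lookups 2..5 (TLD NS cached -> skip root; new domain -> still ask TLD and auth): local + TLD + auth = 10 + 60 + 40 = 110 ms each
Remaining 4 lookups: 4 * 110 = 440 ms
Total = 160 + 440 = 600 ms

600


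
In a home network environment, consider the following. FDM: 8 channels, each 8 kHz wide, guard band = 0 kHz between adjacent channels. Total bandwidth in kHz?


Given: 8 channels, 8 kHz each, guard = 0 kHz
Channel bandwidth = 8 * 8 = 64 kHz
Guard bands = 7 gaps * 0 kHz = 0 kHz
Total = 64 + 0 = 64 kHz

64


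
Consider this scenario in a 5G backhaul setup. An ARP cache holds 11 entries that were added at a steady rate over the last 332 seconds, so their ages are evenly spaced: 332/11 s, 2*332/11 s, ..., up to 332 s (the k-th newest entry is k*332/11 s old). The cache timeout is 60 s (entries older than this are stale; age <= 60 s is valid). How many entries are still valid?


Ages are k * 332/11 s for k = 1..11 (spacing = 30.1818 s).
Entry k is valid iff k * 332/11 <= 60 iff k <= 11 * 60 / 332 = 1.9880
n_valid = floor(1.9880) = 1
(n_stale = 11 - 1 = 10)

1


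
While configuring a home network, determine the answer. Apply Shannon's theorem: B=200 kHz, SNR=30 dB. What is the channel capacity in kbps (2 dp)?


Given: B = 200 kHz, SNR = 30 dB
SNR linear = 10^(30/10) = 1000
1 + SNR = 1001
log2(1001) = 9.9672262588
C = 200 * 1000 * 9.9672262588 = 1993445.2518 bps
C = 1993.445252 kbps -> 1993.45 kbps (2 dp)

1993.45


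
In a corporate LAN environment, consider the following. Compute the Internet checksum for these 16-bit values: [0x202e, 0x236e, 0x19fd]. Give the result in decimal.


Given words: [0x202e, 0x236e, 0x19fd]
Step 1: Sum all words
Raw sum = 8238 + 9070 + 6653 = 23961
One's complement = ~23961 & 0xFFFF = 41574

41574


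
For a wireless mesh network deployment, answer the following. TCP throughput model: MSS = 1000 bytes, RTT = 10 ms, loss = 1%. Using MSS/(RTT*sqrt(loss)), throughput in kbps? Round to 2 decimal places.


Given: MSS = 1000 bytes, RTT = 10 ms, loss = 1%
RTT in seconds = 10 / 1000 = 0.01
Loss rate = 1% = 0.01
sqrt(loss) = sqrt(0.01) = 0.1
Throughput (bytes/s) = 1000 / (0.01 * 0.1) = 1000000.0000
Throughput (kbps) = 1000000.0000 * 8 / 1000 = 8000.000000 -> 8000.00 kbps (2 dp)

8000.00


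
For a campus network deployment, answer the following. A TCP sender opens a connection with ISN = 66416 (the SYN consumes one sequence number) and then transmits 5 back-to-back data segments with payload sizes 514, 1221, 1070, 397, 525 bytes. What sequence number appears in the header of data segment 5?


The SYN occupies sequence number ISN = 66416, so the first data byte is ISN + 1 = 66417.
SEQ of data segment i = (ISN + 1) + sum of payload sizes of segments 1..i-1.
Segment 1: SEQ = 66417, payload = 514 bytes
Segment 2: SEQ = 66931, payload = 1221 bytes
Segment 3: SEQ = 68152, payload = 1070 bytes
Segment 4: SEQ = 69222, payload = 397 bytes
Segment 5: SEQ = 69619, payload = 525 bytes
SEQ of segment 5 = 66417 + 514 + 1221 + 1070 + 397 = 69619

69619


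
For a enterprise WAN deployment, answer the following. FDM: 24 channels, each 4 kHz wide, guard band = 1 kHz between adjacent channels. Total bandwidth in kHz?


Given: 24 channels, 4 kHz each, guard = 1 kHz
Channel bandwidth = 24 * 4 = 96 kHz
Guard bands = 23 gaps * 1 kHz = 23 kHz
Total = 96 + 23 = 119 kHz

119


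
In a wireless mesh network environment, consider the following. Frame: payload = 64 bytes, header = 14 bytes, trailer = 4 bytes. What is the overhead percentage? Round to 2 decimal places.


Given: payload = 64 B, header = 14 B, trailer = 4 B
Overhead bytes = header + trailer = 14 + 4 = 18
Total frame = payload + overhead = 64 + 18 = 82
Overhead % = 18 / 82 * 100 = 21.9512% -> 21.95% (2 dp)

21.95


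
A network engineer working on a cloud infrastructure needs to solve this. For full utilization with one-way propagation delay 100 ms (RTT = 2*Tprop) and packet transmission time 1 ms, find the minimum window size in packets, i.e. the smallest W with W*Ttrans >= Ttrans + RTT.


Given: Ttrans = 1 ms, RTT = 200 ms (= 2 * Tprop, Tprop = 100 ms)
Time until first ACK returns = Ttrans + RTT = 1 + 200 = 201 ms
Need W * Ttrans >= Ttrans + RTT  ->  W >= (Ttrans + RTT) / Ttrans
(Ttrans + RTT) / Ttrans = 201 / 1 = 201
W_min = ceil(201) = 201

201


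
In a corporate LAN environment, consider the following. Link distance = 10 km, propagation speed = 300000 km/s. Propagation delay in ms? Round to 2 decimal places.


Given: distance = 10 km, speed = 300000 km/s
Delay = distance / speed = 10 / 300000 seconds
Delay in ms = 10 * 1000 / 300000
Delay = 0.0333 ms
Rounded to 2 dp = 0.03 ms

0.03


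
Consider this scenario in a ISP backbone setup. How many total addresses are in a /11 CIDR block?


Given: CIDR prefix /11
Host bits = 32 - 11 = 21
Total addresses = 2^21 = 2097152

2097152


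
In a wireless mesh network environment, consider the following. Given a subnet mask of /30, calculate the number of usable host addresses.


Given: subnet mask /30
Host bits = 32 - 30 = 2
Total addresses = 2^2 = 4
Usable hosts = 4 - 2 (network + broadcast) = 2

2


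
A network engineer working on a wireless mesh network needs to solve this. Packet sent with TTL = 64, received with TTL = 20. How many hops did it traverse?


Given: initial TTL = 64, received TTL = 20
Hops = initial TTL - received TTL
Hops = 64 - 20 = 44

44


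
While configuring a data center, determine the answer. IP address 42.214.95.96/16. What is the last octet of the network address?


Given: IP = 42.214.95.96, prefix = /16
Subnet mask = 255.255.0.0
Last octet of IP: 96
Last octet of mask: 0
Network last octet = 96 AND 0 = 0

0


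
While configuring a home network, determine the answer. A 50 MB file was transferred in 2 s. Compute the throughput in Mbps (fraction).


Given: file = 50 MB, time = 2 s
File in Mb = 50 * 8 = 400 Mb
Throughput = 400 / 2 Mbps
Throughput = 200 Mbps

200


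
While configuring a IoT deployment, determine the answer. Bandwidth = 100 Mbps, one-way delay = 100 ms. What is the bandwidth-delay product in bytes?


Given: bandwidth = 100 Mbps, delay = 100 ms
BDP in bits = 100 * 10^6 * 100 / 1000
BDP in bits = 10000000
BDP in bytes = 10000000 / 8 = 1250000

1250000


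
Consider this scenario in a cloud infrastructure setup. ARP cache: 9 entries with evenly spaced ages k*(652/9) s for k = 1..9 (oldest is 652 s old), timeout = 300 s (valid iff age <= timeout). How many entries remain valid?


Ages are k * 652/9 s for k = 1..9 (spacing = 72.4444 s).
Entry k is valid iff k * 652/9 <= 300 iff k <= 9 * 300 / 652 = 4.1411
n_valid = floor(4.1411) = 4
(n_stale = 9 - 4 = 5)

4


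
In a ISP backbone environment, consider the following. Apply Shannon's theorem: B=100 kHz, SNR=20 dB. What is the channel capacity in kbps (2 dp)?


Given: B = 100 kHz, SNR = 20 dB
SNR linear = 10^(20/10) = 100
1 + SNR = 101
log2(101) = 6.6582114828
C = 100 * 1000 * 6.6582114828 = 665821.1483 bps
C = 665.821148 kbps -> 665.82 kbps (2 dp)

665.82


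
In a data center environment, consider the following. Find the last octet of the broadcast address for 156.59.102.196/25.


Given: IP = 156.59.102.196, prefix = /25
Host bits = 32 - 25 = 7
Network last octet = 196 AND mask = 128
Host part size = 2^7 - 1 = 127
Broadcast last octet = 128 OR 127 = 255

255


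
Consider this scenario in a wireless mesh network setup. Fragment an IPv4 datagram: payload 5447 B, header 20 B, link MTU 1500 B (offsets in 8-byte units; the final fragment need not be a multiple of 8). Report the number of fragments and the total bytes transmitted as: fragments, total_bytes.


Max data per non-final fragment = floor((MTU - header)/8)*8 = floor((1500 - 20)/8)*8 = floor(1480/8)*8 = 1480 B
Final fragment needs no 8-byte alignment: it can carry up to MTU - header = 1480 B
Non-final fragments needed = ceil((payload - 1480) / 1480) = ceil(3967/1480) = ceil(2.6804) = 3
Number of fragments = 3 + 1 = 4
Fragment sizes (data): 3 * 1480 B + 1007 B (last, 1007 <= 1480 OK)
Total bytes sent = payload + n_frags * header = 5447 + 4*20 = 5447 + 80 = 5527 B

4, 5527


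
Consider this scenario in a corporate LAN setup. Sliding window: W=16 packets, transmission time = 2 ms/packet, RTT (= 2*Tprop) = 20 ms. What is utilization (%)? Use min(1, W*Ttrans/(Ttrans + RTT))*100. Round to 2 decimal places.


Given: W = 16, Ttrans = 2 ms, RTT = 20 ms (= 2 * Tprop, Tprop = 10 ms)
Cycle time = Ttrans + RTT = 2 + 20 = 22 ms (first packet sent until its ACK returns)
W * Ttrans = 16 * 2 = 32 ms of sending per cycle
W * Ttrans / (Ttrans + RTT) = 32 / 22 = 1.454545
U = min(1, 1.454545) = 1.000000
U% = 100.00%

100.00


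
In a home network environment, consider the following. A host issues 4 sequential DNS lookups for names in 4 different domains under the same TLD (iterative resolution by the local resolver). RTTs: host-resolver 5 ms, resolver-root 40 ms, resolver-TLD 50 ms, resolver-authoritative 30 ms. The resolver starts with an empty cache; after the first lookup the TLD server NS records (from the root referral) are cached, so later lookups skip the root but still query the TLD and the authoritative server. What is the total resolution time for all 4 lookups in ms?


Lookup 1 (cold cache): local + root + TLD + auth = 5 + 40 + 50 + 30 = 125 ms
Lookups 2..4 (TLD NS cached -> skip root; new domain -> still ask TLD and auth): local + TLD + auth = 5 + 50 + 30 = 85 ms each
Remaining 3 lookups: 3 * 85 = 255 ms
Total = 125 + 255 = 380 ms

380


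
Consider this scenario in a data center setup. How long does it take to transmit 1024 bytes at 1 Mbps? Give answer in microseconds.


Given: packet = 1024 bytes, bandwidth = 1 Mbps
Packet in bits = 1024 * 8 = 8192 bits
Bandwidth = 1 * 10^6 = 1000000 bps
Time = 8192 / 1000000 seconds
Time in us = 8192 * 10^6 / 1000000 = 8192

8192


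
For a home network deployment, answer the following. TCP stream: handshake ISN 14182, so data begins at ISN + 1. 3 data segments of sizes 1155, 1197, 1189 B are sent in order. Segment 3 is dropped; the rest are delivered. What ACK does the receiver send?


SYN uses sequence number 14182; first data byte = ISN + 1 = 14183.
Segment 1: SEQ = 14183, len = 1155 B, covers [14183, 15337]
Segment 2: SEQ = 15338, len = 1197 B, covers [15338, 16534]
Segment 3: SEQ = 16535, len = 1189 B, covers [16535, 17723] [LOST]
In-order data received: bytes [14183, 16534] (segments 1..2).
Segment 3 missing -> gap begins at byte 16535.
Cumulative ACK = next expected in-order byte = 14183 + 1155 + 1197 = 16535

16535


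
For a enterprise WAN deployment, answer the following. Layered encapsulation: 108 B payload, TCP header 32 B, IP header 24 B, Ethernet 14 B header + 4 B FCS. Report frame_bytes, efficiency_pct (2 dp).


TCP segment = 108 + 32 = 140 B
IP packet = 140 + 24 = 164 B
Ethernet frame = 164 + 14 + 4 = 182 B
Efficiency = app / frame = 108 / 182 = 0.593407 = 59.3407% -> 59.34% (2 dp)

182, 59.34


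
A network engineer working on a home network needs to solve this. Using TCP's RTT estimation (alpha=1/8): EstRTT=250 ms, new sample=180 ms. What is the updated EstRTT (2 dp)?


Given: EstRTT = 250 ms, SampleRTT = 180 ms, alpha = 1/8
New EstRTT = (1 - alpha) * EstRTT + alpha * SampleRTT
(7/8) * 250 = 218.75
(1/8) * 180 = 22.5
New EstRTT = 218.75 + 22.5 = 241.25 ms -> 241.25 ms (2 dp)

241.25


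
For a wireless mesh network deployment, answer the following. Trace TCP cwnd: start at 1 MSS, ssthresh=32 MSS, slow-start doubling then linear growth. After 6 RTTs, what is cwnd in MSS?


RTT 0: cwnd = 1 MSS (initial)
RTT 1: cwnd = 2 MSS (slow start, doubled)
RTT 2: cwnd = 4 MSS (slow start, doubled)
RTT 3: cwnd = 8 MSS (slow start, doubled)
RTT 4: cwnd = 16 MSS (slow start, doubled)
RTT 5: cwnd = 32 MSS (slow start, doubled)
RTT 6: cwnd = 33 MSS (congestion avoidance, +1)

33


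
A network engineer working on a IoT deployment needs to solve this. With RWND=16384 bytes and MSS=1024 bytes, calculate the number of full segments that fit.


Given: RWND = 16384 bytes, MSS = 1024 bytes
Full segments = floor(RWND / MSS)
Full segments = floor(16384 / 1024)
Full segments = floor(16.0) = 16

16


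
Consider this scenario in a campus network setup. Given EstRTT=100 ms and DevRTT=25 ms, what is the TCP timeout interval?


Given: EstRTT = 100 ms, DevRTT = 25 ms
Timeout = EstRTT + 4 * DevRTT
4 * DevRTT = 4 * 25 = 100
Timeout = 100 + 100 = 200 ms

200


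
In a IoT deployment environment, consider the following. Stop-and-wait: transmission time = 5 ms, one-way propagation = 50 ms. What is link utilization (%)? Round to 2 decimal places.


Given: Ttrans = 5 ms, Tprop = 50 ms
RTT = 2 * Tprop = 2 * 50 = 100 ms
U = Ttrans / (Ttrans + RTT)
U = 5 / (5 + 100)
U = 5 / 105 = 0.047619
U% = 4.76%

4.76


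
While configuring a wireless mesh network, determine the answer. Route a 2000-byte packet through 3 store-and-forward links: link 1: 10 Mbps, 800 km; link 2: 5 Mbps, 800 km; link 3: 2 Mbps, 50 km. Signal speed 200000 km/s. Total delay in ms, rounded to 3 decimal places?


Packet = 2000 bytes = 16000 bits. Store-and-forward: sum (t_trans + t_prop) per link.
Link 1: t_trans = 16000/(10*10^6) s = 1.6000 ms; t_prop = 800/200000 s = 4.0000 ms; subtotal = 5.6000 ms
Link 2: t_trans = 16000/(5*10^6) s = 3.2000 ms; t_prop = 800/200000 s = 4.0000 ms; subtotal = 7.2000 ms
Link 3: t_trans = 16000/(2*10^6) s = 8.0000 ms; t_prop = 50/200000 s = 0.2500 ms; subtotal = 8.2500 ms
End-to-end = 5.6000 + 7.2000 + 8.2500 = 21.0500 ms -> 21.050 ms (3 dp)

21.050


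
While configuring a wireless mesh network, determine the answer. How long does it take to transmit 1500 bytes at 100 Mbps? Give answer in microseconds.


Given: packet = 1500 bytes, bandwidth = 100 Mbps
Packet in bits = 1500 * 8 = 12000 bits
Bandwidth = 100 * 10^6 = 100000000 bps
Time = 12000 / 100000000 seconds
Time in us = 12000 * 10^6 / 100000000 = 120

120


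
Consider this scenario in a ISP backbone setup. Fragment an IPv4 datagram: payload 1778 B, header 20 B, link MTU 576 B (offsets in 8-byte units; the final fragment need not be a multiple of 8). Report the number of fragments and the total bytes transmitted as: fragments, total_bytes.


Max data per non-final fragment = floor((MTU - header)/8)*8 = floor((576 - 20)/8)*8 = floor(556/8)*8 = 552 B
Final fragment needs no 8-byte alignment: it can carry up to MTU - header = 556 B
Non-final fragments needed = ceil((payload - 556) / 552) = ceil(1222/552) = ceil(2.2138) = 3
Number of fragments = 3 + 1 = 4
Fragment sizes (data): 3 * 552 B + 122 B (last, 122 <= 556 OK)
Total bytes sent = payload + n_frags * header = 1778 + 4*20 = 1778 + 80 = 1858 B

4, 1858


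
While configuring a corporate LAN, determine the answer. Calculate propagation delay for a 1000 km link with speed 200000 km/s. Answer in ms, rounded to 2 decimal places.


Given: distance = 1000 km, speed = 200000 km/s
Delay = distance / speed = 1000 / 200000 seconds
Delay in ms = 1000 * 1000 / 200000
Delay = 5.0000 ms
Rounded to 2 dp = 5.00 ms

5.00


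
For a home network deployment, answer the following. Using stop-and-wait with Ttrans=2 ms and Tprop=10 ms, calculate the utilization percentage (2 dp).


Given: Ttrans = 2 ms, Tprop = 10 ms
RTT = 2 * Tprop = 2 * 10 = 20 ms
U = Ttrans / (Ttrans + RTT)
U = 2 / (2 + 20)
U = 2 / 22 = 0.090909
U% = 9.09%

9.09


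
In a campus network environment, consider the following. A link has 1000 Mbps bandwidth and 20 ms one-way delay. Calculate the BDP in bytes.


Given: bandwidth = 1000 Mbps, delay = 20 ms
BDP in bits = 1000 * 10^6 * 20 / 1000
BDP in bits = 20000000
BDP in bytes = 20000000 / 8 = 2500000

2500000


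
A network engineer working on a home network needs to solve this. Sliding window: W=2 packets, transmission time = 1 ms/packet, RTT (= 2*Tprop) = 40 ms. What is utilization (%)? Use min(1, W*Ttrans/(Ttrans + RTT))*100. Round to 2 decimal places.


Given: W = 2, Ttrans = 1 ms, RTT = 40 ms (= 2 * Tprop, Tprop = 20 ms)
Cycle time = Ttrans + RTT = 1 + 40 = 41 ms (first packet sent until its ACK returns)
W * Ttrans = 2 * 1 = 2 ms of sending per cycle
W * Ttrans / (Ttrans + RTT) = 2 / 41 = 0.048780
U = min(1, 0.048780) = 0.048780
U% = 4.88%

4.88


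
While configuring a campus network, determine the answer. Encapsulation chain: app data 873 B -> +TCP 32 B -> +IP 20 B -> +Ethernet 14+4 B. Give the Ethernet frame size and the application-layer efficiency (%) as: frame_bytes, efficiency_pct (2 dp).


TCP segment = 873 + 32 = 905 B
IP packet = 905 + 20 = 925 B
Ethernet frame = 925 + 14 + 4 = 943 B
Efficiency = app / frame = 873 / 943 = 0.925769 = 92.5769% -> 92.58% (2 dp)

943, 92.58


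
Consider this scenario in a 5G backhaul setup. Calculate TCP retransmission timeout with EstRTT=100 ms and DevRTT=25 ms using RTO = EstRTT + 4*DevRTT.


Given: EstRTT = 100 ms, DevRTT = 25 ms
Timeout = EstRTT + 4 * DevRTT
4 * DevRTT = 4 * 25 = 100
Timeout = 100 + 100 = 200 ms

200


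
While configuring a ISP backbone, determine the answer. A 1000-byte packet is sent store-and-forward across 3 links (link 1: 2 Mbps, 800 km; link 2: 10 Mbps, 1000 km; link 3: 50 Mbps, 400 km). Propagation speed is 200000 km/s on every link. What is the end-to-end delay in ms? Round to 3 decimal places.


Packet = 1000 bytes = 8000 bits. Store-and-forward: sum (t_trans + t_prop) per link.
Link 1: t_trans = 8000/(2*10^6) s = 4.0000 ms; t_prop = 800/200000 s = 4.0000 ms; subtotal = 8.0000 ms
Link 2: t_trans = 8000/(10*10^6) s = 0.8000 ms; t_prop = 1000/200000 s = 5.0000 ms; subtotal = 5.8000 ms
Link 3: t_trans = 8000/(50*10^6) s = 0.1600 ms; t_prop = 400/200000 s = 2.0000 ms; subtotal = 2.1600 ms
End-to-end = 8.0000 + 5.8000 + 2.1600 = 15.9600 ms -> 15.960 ms (3 dp)

15.960


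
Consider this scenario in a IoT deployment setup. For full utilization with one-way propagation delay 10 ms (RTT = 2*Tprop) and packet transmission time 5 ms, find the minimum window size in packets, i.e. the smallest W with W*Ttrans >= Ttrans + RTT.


Given: Ttrans = 5 ms, RTT = 20 ms (= 2 * Tprop, Tprop = 10 ms)
Time until first ACK returns = Ttrans + RTT = 5 + 20 = 25 ms
Need W * Ttrans >= Ttrans + RTT  ->  W >= (Ttrans + RTT) / Ttrans
(Ttrans + RTT) / Ttrans = 25 / 5 = 5
W_min = ceil(5) = 5

5


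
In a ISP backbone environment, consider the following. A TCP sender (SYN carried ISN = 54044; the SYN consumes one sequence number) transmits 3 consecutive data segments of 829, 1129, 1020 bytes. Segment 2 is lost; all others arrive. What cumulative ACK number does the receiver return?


SYN uses sequence number 54044; first data byte = ISN + 1 = 54045.
Segment 1: SEQ = 54045, len = 829 B, covers [54045, 54873]
Segment 2: SEQ = 54874, len = 1129 B, covers [54874, 56002] [LOST]
Segment 3: SEQ = 56003, len = 1020 B, covers [56003, 57022]
In-order data received: bytes [54045, 54873] (segments 1..1).
Segment 2 missing -> gap begins at byte 54874; later segments buffered out of order.
Cumulative ACK = next expected in-order byte = 54045 + 829 = 54874

54874


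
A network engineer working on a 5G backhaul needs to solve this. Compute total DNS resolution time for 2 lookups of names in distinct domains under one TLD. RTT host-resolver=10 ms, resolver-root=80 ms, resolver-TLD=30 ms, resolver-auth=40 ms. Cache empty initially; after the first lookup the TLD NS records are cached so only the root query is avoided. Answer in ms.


Lookup 1 (cold cache): local + root + TLD + auth = 10 + 80 + 30 + 40 = 160 ms
Lookups 2..2 (TLD NS cached -> skip root; new domain -> still ask TLD and auth): local + TLD + auth = 10 + 30 + 40 = 80 ms each
Remaining 1 lookups: 1 * 80 = 80 ms
Total = 160 + 80 = 240 ms

240


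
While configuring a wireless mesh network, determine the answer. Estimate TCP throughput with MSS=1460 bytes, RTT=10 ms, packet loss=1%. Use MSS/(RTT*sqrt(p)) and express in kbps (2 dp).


Given: MSS = 1460 bytes, RTT = 10 ms, loss = 1%
RTT in seconds = 10 / 1000 = 0.01
Loss rate = 1% = 0.01
sqrt(loss) = sqrt(0.01) = 0.1
Throughput (bytes/s) = 1460 / (0.01 * 0.1) = 1460000.0000
Throughput (kbps) = 1460000.0000 * 8 / 1000 = 11680.000000 -> 11680.00 kbps (2 dp)

11680.00


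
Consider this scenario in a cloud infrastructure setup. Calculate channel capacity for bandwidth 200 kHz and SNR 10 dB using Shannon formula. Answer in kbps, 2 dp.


Given: B = 200 kHz, SNR = 10 dB
SNR linear = 10^(10/10) = 10
1 + SNR = 11
log2(11) = 3.4594316186
C = 200 * 1000 * 3.4594316186 = 691886.3237 bps
C = 691.886324 kbps -> 691.89 kbps (2 dp)

691.89


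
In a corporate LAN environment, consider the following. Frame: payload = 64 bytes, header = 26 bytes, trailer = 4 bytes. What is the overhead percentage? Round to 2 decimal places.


Given: payload = 64 B, header = 26 B, trailer = 4 B
Overhead bytes = header + trailer = 26 + 4 = 30
Total frame = payload + overhead = 64 + 30 = 94
Overhead % = 30 / 94 * 100 = 31.9149% -> 31.91% (2 dp)

31.91


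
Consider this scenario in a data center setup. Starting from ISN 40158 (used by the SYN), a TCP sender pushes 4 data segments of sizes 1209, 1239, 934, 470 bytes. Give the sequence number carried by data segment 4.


The SYN occupies sequence number ISN = 40158, so the first data byte is ISN + 1 = 40159.
SEQ of data segment i = (ISN + 1) + sum of payload sizes of segments 1..i-1.
Segment 1: SEQ = 40159, payload = 1209 bytes
Segment 2: SEQ = 41368, payload = 1239 bytes
Segment 3: SEQ = 42607, payload = 934 bytes
Segment 4: SEQ = 43541, payload = 470 bytes
SEQ of segment 4 = 40159 + 1209 + 1239 + 934 = 43541

43541


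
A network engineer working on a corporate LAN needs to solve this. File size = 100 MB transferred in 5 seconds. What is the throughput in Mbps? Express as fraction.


Given: file = 100 MB, time = 5 s
File in Mb = 100 * 8 = 800 Mb
Throughput = 800 / 5 Mbps
Throughput = 160 Mbps

160


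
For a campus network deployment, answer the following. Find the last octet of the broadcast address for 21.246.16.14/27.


Given: IP = 21.246.16.14, prefix = /27
Host bits = 32 - 27 = 5
Network last octet = 14 AND mask = 0
Host part size = 2^5 - 1 = 31
Broadcast last octet = 0 OR 31 = 31

31


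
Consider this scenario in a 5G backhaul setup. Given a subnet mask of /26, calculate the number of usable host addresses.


Given: subnet mask /26
Host bits = 32 - 26 = 6
Total addresses = 2^6 = 64
Usable hosts = 64 - 2 (network + broadcast) = 62

62


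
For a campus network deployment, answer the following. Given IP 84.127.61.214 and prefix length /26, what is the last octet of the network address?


Given: IP = 84.127.61.214, prefix = /26
Subnet mask = 255.255.255.192
Last octet of IP: 214
Last octet of mask: 192
Network last octet = 214 AND 192 = 192

192


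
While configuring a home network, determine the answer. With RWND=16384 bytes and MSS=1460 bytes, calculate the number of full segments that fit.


Given: RWND = 16384 bytes, MSS = 1460 bytes
Full segments = floor(RWND / MSS)
Full segments = floor(16384 / 1460)
Full segments = floor(11.2219) = 11

11


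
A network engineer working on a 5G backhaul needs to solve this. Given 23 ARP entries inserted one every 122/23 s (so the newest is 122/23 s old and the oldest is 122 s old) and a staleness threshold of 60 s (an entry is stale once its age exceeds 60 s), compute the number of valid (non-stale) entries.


Ages are k * 122/23 s for k = 1..23 (spacing = 5.3043 s).
Entry k is valid iff k * 122/23 <= 60 iff k <= 23 * 60 / 122 = 11.3115
n_valid = floor(11.3115) = 11
(n_stale = 23 - 11 = 12)

11


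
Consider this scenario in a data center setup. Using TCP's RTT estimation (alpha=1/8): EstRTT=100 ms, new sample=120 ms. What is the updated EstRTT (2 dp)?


Given: EstRTT = 100 ms, SampleRTT = 120 ms, alpha = 1/8
New EstRTT = (1 - alpha) * EstRTT + alpha * SampleRTT
(7/8) * 100 = 87.5
(1/8) * 120 = 15
New EstRTT = 87.5 + 15 = 102.5 ms -> 102.50 ms (2 dp)

102.50


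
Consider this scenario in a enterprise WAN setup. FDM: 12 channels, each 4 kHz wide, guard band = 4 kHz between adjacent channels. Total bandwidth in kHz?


Given: 12 channels, 4 kHz each, guard = 4 kHz
Channel bandwidth = 12 * 4 = 48 kHz
Guard bands = 11 gaps * 4 kHz = 44 kHz
Total = 48 + 44 = 92 kHz

92


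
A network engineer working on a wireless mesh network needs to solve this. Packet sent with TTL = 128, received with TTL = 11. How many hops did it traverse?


Given: initial TTL = 128, received TTL = 11
Hops = initial TTL - received TTL
Hops = 128 - 11 = 117

117


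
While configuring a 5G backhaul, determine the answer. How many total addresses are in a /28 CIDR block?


Given: CIDR prefix /28
Host bits = 32 - 28 = 4
Total addresses = 2^4 = 16

16


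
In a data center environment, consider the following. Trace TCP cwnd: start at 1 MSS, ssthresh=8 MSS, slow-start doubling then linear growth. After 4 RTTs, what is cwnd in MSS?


RTT 0: cwnd = 1 MSS (initial)
RTT 1: cwnd = 2 MSS (slow start, doubled)
RTT 2: cwnd = 4 MSS (slow start, doubled)
RTT 3: cwnd = 8 MSS (slow start, doubled)
RTT 4: cwnd = 9 MSS (congestion avoidance, +1)

9


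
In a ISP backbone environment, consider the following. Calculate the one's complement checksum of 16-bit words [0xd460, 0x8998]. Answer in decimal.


Given words: [0xd460, 0x8998]
Step 1: Sum all words
Raw sum = 54368 + 35224 = 89592
Step 2: Fold carry: (24056 + 1) = 24057
One's complement = ~24057 & 0xFFFF = 41478

41478


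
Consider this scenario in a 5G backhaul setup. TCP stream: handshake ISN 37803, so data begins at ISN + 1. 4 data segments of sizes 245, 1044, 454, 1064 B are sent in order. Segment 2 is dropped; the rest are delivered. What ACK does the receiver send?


SYN uses sequence number 37803; first data byte = ISN + 1 = 37804.
Segment 1: SEQ = 37804, len = 245 B, covers [37804, 38048]
Segment 2: SEQ = 38049, len = 1044 B, covers [38049, 39092] [LOST]
Segment 3: SEQ = 39093, len = 454 B, covers [39093, 39546]
Segment 4: SEQ = 39547, len = 1064 B, covers [39547, 40610]
In-order data received: bytes [37804, 38048] (segments 1..1).
Segment 2 missing -> gap begins at byte 38049; later segments buffered out of order.
Cumulative ACK = next expected in-order byte = 37804 + 245 = 38049

38049


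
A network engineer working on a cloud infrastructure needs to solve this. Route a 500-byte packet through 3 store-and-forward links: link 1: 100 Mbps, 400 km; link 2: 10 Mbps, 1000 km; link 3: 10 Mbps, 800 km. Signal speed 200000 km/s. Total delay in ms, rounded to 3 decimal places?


Packet = 500 bytes = 4000 bits. Store-and-forward: sum (t_trans + t_prop) per link.
Link 1: t_trans = 4000/(100*10^6) s = 0.0400 ms; t_prop = 400/200000 s = 2.0000 ms; subtotal = 2.0400 ms
Link 2: t_trans = 4000/(10*10^6) s = 0.4000 ms; t_prop = 1000/200000 s = 5.0000 ms; subtotal = 5.4000 ms
Link 3: t_trans = 4000/(10*10^6) s = 0.4000 ms; t_prop = 800/200000 s = 4.0000 ms; subtotal = 4.4000 ms
End-to-end = 2.0400 + 5.4000 + 4.4000 = 11.8400 ms -> 11.840 ms (3 dp)

11.840


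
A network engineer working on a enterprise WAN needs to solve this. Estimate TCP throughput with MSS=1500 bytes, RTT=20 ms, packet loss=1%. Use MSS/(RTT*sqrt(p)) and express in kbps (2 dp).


Given: MSS = 1500 bytes, RTT = 20 ms, loss = 1%
RTT in seconds = 20 / 1000 = 0.02
Loss rate = 1% = 0.01
sqrt(loss) = sqrt(0.01) = 0.1
Throughput (bytes/s) = 1500 / (0.02 * 0.1) = 750000.0000
Throughput (kbps) = 750000.0000 * 8 / 1000 = 6000.000000 -> 6000.00 kbps (2 dp)

6000.00


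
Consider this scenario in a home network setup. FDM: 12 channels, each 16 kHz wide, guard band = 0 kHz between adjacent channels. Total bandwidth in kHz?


Given: 12 channels, 16 kHz each, guard = 0 kHz
Channel bandwidth = 12 * 16 = 192 kHz
Guard bands = 11 gaps * 0 kHz = 0 kHz
Total = 192 + 0 = 192 kHz

192


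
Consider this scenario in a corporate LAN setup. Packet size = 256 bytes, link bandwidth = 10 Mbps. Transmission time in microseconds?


Given: packet = 256 bytes, bandwidth = 10 Mbps
Packet in bits = 256 * 8 = 2048 bits
Bandwidth = 10 * 10^6 = 10000000 bps
Time = 2048 / 10000000 seconds
Time in us = 2048 * 10^6 / 10000000 = 204.8

204.8


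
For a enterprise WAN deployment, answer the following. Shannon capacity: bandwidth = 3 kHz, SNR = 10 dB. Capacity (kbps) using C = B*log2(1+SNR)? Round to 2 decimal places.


Given: B = 3 kHz, SNR = 10 dB
SNR linear = 10^(10/10) = 10
1 + SNR = 11
log2(11) = 3.4594316186
C = 3 * 1000 * 3.4594316186 = 10378.2949 bps
C = 10.378295 kbps -> 10.38 kbps (2 dp)

10.38


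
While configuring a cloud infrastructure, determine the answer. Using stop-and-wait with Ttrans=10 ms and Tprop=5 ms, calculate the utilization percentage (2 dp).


Given: Ttrans = 10 ms, Tprop = 5 ms
RTT = 2 * Tprop = 2 * 5 = 10 ms
U = Ttrans / (Ttrans + RTT)
U = 10 / (10 + 10)
U = 10 / 20 = 0.5
U% = 50.00%

50.00


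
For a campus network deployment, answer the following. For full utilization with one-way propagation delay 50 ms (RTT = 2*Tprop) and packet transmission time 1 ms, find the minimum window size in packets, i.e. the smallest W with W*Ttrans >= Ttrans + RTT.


Given: Ttrans = 1 ms, RTT = 100 ms (= 2 * Tprop, Tprop = 50 ms)
Time until first ACK returns = Ttrans + RTT = 1 + 100 = 101 ms
Need W * Ttrans >= Ttrans + RTT  ->  W >= (Ttrans + RTT) / Ttrans
(Ttrans + RTT) / Ttrans = 101 / 1 = 101
W_min = ceil(101) = 101

101


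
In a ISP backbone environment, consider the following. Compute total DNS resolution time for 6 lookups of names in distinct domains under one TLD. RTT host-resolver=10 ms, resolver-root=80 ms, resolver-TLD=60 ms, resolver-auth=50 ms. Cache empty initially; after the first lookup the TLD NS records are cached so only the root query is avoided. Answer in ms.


Lookup 1 (cold cache): local + root + TLD + auth = 10 + 80 + 60 + 50 = 200 ms
Lookups 2..6 (TLD NS cached -> skip root; new domain -> still ask TLD and auth): local + TLD + auth = 10 + 60 + 50 = 120 ms each
Remaining 5 lookups: 5 * 120 = 600 ms
Total = 200 + 600 = 800 ms

800


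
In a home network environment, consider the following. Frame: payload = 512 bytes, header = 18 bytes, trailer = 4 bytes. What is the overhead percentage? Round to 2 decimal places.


Given: payload = 512 B, header = 18 B, trailer = 4 B
Overhead bytes = header + trailer = 18 + 4 = 22
Total frame = payload + overhead = 512 + 22 = 534
Overhead % = 22 / 534 * 100 = 4.1199% -> 4.12% (2 dp)

4.12


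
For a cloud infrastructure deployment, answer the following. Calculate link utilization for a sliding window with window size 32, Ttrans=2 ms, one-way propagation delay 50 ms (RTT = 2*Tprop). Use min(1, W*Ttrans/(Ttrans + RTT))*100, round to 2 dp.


Given: W = 32, Ttrans = 2 ms, RTT = 100 ms (= 2 * Tprop, Tprop = 50 ms)
Cycle time = Ttrans + RTT = 2 + 100 = 102 ms (first packet sent until its ACK returns)
W * Ttrans = 32 * 2 = 64 ms of sending per cycle
W * Ttrans / (Ttrans + RTT) = 64 / 102 = 0.627451
U = min(1, 0.627451) = 0.627451
U% = 62.75%

62.75


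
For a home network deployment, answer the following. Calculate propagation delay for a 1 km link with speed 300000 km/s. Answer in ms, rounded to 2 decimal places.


Given: distance = 1 km, speed = 300000 km/s
Delay = distance / speed = 1 / 300000 seconds
Delay in ms = 1 * 1000 / 300000
Delay = 0.0033 ms
Rounded to 2 dp = 0.00 ms

0.00


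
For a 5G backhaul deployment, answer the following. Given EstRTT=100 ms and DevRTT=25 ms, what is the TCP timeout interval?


Given: EstRTT = 100 ms, DevRTT = 25 ms
Timeout = EstRTT + 4 * DevRTT
4 * DevRTT = 4 * 25 = 100
Timeout = 100 + 100 = 200 ms

200


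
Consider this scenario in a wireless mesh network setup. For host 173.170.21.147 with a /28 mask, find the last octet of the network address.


Given: IP = 173.170.21.147, prefix = /28
Subnet mask = 255.255.255.240
Last octet of IP: 147
Last octet of mask: 240
Network last octet = 147 AND 240 = 144

144


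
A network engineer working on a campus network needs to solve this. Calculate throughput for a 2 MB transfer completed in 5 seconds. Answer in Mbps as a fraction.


Given: file = 2 MB, time = 5 s
File in Mb = 2 * 8 = 16 Mb
Throughput = 16 / 5 Mbps
Throughput = 16/5 Mbps

16/5


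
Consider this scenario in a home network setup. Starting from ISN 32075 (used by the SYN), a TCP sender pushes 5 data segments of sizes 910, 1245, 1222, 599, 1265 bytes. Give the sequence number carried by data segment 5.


The SYN occupies sequence number ISN = 32075, so the first data byte is ISN + 1 = 32076.
SEQ of data segment i = (ISN + 1) + sum of payload sizes of segments 1..i-1.
Segment 1: SEQ = 32076, payload = 910 bytes
Segment 2: SEQ = 32986, payload = 1245 bytes
Segment 3: SEQ = 34231, payload = 1222 bytes
Segment 4: SEQ = 35453, payload = 599 bytes
Segment 5: SEQ = 36052, payload = 1265 bytes
SEQ of segment 5 = 32076 + 910 + 1245 + 1222 + 599 = 36052

36052
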